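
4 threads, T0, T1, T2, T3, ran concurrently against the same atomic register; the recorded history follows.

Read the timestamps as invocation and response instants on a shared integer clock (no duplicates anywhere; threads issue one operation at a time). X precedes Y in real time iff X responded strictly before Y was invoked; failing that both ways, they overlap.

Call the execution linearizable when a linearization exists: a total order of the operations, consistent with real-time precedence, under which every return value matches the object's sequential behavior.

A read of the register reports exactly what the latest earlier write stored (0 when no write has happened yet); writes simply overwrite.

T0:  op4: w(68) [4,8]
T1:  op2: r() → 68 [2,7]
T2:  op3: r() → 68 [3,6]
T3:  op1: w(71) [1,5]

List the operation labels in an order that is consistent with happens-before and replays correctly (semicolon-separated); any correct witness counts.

op1; op4; op2; op3

1. op1 w(71), leaving value 71
2. op4 w(68), leaving value 68
3. op2 r() → 68, leaving value 68
4. op3 r() → 68, leaving value 68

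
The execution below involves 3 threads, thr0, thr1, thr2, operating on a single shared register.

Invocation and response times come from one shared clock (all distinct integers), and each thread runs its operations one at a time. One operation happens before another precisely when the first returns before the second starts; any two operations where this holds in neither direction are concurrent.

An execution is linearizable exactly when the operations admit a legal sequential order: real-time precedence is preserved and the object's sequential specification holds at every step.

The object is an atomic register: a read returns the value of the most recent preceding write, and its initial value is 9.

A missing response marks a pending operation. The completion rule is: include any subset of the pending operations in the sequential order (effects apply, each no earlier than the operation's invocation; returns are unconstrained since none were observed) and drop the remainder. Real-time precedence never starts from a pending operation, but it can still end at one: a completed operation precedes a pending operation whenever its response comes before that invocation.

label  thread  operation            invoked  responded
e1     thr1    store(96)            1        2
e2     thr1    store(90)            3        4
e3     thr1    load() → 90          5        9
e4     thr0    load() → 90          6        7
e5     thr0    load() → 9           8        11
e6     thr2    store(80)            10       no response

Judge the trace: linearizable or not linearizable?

events 1..10 are fine; event 11 — the response of e5 at time 11 — makes the prefix non-linearizable
checked exhaustively: 3 real-time-consistent orders of 5 completed operations, zero legal register replays
no escape via the 1 pending operation (e6): every completion choice fails
one such order, e1, e2, e3, e4, e5 (pending dropped), breaks at step 5 where e5 load() → 9 is illegal
one such order, e1, e2, e4, e3, e5 (pending dropped), breaks at step 5 where e5 load() → 9 is illegal

not linearizable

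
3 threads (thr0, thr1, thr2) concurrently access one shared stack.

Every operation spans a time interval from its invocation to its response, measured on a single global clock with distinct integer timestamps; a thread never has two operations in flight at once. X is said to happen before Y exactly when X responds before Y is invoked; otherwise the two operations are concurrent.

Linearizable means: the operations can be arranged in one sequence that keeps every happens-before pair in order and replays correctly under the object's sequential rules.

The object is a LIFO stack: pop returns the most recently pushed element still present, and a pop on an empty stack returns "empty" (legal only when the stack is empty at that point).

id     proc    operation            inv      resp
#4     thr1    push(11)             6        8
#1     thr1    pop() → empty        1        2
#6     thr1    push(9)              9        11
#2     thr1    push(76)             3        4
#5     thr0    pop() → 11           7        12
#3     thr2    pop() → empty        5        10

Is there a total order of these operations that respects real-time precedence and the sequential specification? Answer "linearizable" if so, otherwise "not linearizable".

not linearizable

prefix check: 1..11 passes, 1..12 fails once #5's time-12 response joins
no legal order exists: 12 real-time-consistent candidates over 6 completed stack operations, all rejected
for example #1, #2, #3, #4, #5, #6 fails at step 3: #3 pop() → empty is not legal there
for example #1, #2, #3, #4, #6, #5 fails at step 3: #3 pop() → empty is not legal there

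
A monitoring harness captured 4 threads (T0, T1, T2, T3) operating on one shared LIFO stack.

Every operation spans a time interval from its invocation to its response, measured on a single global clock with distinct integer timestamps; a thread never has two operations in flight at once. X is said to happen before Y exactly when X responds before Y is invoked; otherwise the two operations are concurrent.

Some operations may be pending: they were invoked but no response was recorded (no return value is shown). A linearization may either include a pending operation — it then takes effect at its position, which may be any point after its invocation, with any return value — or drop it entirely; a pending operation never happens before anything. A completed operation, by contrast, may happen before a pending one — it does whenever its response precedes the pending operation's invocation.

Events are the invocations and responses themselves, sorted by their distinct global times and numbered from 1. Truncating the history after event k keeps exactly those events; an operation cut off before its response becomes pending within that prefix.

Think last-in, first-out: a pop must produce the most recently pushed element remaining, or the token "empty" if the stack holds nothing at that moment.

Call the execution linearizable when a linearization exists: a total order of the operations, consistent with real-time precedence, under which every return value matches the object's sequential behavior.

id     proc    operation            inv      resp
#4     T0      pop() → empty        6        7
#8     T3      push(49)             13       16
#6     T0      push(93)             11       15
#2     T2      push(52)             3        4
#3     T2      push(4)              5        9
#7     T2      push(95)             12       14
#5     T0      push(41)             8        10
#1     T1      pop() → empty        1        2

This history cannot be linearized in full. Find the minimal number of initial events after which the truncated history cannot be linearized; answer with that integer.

7

events 1..6 are linearizable; a witness order is #1, #2:
after step 1 (#1 pop() → empty): stack <>
after step 2 (#2 push(52)): stack <52>
adding event 7 (#4 responds at 7) leaves no legal real-time order
including or dropping the 1 pending operation (#3) in any combination fails
take #1, #2, #4 (pending dropped): step 3 already fails, because #4 pop() → empty cannot occur there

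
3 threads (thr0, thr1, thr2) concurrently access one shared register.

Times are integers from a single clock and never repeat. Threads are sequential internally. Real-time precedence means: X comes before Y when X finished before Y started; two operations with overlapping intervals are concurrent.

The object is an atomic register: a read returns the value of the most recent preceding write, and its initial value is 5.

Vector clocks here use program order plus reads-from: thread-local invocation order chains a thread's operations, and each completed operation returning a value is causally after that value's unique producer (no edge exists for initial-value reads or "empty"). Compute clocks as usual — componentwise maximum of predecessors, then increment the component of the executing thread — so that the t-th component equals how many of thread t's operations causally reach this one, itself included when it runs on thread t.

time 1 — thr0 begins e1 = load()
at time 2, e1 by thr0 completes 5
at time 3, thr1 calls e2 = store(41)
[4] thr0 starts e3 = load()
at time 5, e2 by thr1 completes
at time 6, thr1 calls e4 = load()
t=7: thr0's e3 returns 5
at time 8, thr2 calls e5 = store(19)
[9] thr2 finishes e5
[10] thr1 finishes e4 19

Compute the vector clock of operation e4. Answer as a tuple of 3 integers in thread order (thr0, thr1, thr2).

no predecessors for e5 (invoked 8): thr2 increments from zero → (0, 0, 1)
no predecessors for e2 (invoked 3): thr1 increments from zero → (0, 1, 0)
no predecessors for e1 (invoked 1): thr0 increments from zero → (1, 0, 0)
VC(e3, invoked at 4): max of VC(e1)=(1, 0, 0), then +1 on thread thr0 → (2, 0, 0)
VC(e4, invoked at 6): max of VC(e2)=(0, 1, 0), VC(e5)=(0, 0, 1), then +1 on thread thr1 → (0, 2, 1)
target: VC(e4) = (0, 2, 1)

(0, 2, 1)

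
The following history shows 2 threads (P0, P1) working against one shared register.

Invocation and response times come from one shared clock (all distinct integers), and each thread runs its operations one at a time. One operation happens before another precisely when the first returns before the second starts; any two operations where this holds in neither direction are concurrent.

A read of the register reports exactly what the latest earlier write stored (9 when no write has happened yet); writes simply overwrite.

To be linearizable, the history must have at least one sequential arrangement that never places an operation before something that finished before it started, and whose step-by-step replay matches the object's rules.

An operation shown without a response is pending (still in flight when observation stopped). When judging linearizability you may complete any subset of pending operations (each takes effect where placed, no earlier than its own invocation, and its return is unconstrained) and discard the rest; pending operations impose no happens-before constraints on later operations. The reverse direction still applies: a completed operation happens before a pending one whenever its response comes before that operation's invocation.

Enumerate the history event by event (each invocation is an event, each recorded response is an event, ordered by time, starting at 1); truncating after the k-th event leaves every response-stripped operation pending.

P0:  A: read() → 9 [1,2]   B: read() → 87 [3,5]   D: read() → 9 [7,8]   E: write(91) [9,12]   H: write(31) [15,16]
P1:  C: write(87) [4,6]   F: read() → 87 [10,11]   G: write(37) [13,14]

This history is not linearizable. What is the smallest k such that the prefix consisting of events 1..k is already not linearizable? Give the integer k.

8

events 1..7 are still linearizable — one witness is A, C, B:
after step 1 (A read() → 9): value 9
after step 2 (C write(87)): value 87
after step 3 (B read() → 87): value 87
once event 8 joins (D's response, time 8), exhaustive search finds no witness
for example A, B, C, D fails at step 2: B read() → 87 is not legal there
for example A, C, B, D fails at step 4: D read() → 9 is not legal there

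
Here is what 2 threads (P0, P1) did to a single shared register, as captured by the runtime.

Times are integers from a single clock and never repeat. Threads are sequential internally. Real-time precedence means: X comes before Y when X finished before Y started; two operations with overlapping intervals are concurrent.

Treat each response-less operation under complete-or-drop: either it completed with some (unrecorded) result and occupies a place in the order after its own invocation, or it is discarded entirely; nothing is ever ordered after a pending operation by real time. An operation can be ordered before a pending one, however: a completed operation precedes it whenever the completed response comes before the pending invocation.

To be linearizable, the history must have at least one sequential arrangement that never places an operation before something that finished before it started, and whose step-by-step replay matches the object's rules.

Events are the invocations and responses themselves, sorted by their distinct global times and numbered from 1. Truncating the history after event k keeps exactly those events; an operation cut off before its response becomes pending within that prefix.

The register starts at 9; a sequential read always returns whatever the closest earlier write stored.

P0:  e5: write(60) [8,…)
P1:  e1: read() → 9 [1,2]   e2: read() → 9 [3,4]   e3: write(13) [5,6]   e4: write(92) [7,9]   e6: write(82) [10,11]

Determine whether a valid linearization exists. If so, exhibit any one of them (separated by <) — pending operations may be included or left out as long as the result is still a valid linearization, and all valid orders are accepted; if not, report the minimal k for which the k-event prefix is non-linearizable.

linearizable — witness: e1 < e2 < e3 < e4 < e5 < e6

after step 1 (e1 read() → 9): value 9
after step 2 (e2 read() → 9): value 9
after step 3 (e3 write(13)): value 13
after step 4 (e4 write(92)): value 92
after step 5 (e5 write(60) (pending, included)): value 60
after step 6 (e6 write(82)): value 82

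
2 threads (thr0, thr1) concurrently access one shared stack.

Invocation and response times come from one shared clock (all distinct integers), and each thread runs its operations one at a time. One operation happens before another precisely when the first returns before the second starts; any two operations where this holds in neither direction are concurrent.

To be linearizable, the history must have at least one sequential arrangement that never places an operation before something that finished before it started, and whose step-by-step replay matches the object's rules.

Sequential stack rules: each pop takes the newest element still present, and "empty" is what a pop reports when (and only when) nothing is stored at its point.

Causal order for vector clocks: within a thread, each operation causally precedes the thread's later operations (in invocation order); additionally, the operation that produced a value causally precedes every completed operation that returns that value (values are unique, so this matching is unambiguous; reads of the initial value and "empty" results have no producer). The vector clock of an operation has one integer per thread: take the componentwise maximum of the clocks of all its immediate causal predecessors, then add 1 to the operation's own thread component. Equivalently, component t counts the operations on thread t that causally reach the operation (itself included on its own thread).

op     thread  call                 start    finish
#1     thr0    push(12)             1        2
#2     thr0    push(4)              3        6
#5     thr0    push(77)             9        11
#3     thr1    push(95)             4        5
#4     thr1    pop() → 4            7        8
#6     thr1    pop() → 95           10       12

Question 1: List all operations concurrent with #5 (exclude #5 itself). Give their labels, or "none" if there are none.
Answer: #6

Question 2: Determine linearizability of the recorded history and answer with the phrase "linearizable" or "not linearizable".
a witness: #1, #3, #2, #4, #6, #5
step 1: #1 push(12) — stack <12>
step 2: #3 push(95) — stack <12,95>
step 3: #2 push(4) — stack <12,95,4>
step 4: #4 pop() → 4 — stack <12,95>
step 5: #6 pop() → 95 — stack <12>
step 6: #5 push(77) — stack <12,77>

linearizable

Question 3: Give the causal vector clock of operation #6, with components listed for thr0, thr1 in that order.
Answer: (2, 3)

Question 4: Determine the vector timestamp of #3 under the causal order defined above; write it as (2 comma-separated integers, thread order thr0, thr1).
Answer: (0, 1)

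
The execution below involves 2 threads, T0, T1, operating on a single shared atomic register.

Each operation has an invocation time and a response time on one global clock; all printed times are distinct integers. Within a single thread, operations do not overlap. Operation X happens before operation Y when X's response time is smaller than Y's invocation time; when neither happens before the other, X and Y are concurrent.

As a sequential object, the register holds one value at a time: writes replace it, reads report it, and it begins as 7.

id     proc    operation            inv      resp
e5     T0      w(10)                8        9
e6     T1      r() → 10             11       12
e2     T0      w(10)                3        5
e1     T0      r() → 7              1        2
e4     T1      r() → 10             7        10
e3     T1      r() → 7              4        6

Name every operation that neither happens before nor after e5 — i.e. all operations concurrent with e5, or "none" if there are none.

overlap test against e5 [8,9]: concurrent iff the interval meets 8..9
e1 [1,2]: before
e2 [3,5]: before
e3 [4,6]: before
e4 [7,10]: concurrent
e6 [11,12]: after

e4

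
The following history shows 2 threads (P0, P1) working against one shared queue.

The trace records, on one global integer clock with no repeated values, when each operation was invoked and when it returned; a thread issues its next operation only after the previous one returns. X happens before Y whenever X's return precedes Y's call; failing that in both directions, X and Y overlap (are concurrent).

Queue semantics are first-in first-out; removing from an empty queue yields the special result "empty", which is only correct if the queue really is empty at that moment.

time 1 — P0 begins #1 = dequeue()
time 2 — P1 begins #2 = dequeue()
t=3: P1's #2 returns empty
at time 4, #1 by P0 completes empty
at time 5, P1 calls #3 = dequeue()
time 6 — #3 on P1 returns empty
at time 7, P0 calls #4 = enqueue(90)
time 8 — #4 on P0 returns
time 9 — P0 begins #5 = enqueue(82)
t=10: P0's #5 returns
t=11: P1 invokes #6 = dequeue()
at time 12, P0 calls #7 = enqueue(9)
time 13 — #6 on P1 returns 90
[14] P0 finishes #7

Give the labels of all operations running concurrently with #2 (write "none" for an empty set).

overlap test against #2 [2,3]: concurrent iff the interval meets 2..3
#1 [1,4]: concurrent
#3 [5,6]: after
#4 [7,8]: after
#5 [9,10]: after
#6 [11,13]: after
#7 [12,14]: after

#1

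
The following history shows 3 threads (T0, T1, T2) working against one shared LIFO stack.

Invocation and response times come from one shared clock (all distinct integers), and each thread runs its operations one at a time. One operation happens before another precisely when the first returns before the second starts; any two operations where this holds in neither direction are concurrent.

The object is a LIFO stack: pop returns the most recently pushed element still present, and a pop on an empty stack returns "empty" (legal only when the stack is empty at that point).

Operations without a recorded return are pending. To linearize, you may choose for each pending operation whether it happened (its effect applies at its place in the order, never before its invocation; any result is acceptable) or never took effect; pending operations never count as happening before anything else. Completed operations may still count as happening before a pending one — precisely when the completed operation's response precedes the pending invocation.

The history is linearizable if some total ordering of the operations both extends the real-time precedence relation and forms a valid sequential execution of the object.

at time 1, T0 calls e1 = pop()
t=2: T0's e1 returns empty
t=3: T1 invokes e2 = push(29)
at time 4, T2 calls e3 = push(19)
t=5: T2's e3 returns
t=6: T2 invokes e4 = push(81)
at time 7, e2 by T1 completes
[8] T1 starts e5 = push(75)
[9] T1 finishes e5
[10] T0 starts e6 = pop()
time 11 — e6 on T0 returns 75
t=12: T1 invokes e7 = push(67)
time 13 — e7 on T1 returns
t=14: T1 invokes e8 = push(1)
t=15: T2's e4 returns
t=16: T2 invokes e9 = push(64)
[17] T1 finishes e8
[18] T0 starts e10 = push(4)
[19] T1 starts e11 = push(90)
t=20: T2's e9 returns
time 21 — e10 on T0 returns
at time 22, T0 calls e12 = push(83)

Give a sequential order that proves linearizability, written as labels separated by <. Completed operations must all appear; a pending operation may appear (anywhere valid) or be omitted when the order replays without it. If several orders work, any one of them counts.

step 1: e1 pop() → empty — stack <>
step 2: e2 push(29) — stack <29>
step 3: e3 push(19) — stack <29,19>
step 4: e4 push(81) — stack <29,19,81>
step 5: e5 push(75) — stack <29,19,81,75>
step 6: e6 pop() → 75 — stack <29,19,81>
step 7: e7 push(67) — stack <29,19,81,67>
step 8: e8 push(1) — stack <29,19,81,67,1>
step 9: e9 push(64) — stack <29,19,81,67,1,64>
step 10: e10 push(4) — stack <29,19,81,67,1,64,4>

e1 < e2 < e3 < e4 < e5 < e6 < e7 < e8 < e9 < e10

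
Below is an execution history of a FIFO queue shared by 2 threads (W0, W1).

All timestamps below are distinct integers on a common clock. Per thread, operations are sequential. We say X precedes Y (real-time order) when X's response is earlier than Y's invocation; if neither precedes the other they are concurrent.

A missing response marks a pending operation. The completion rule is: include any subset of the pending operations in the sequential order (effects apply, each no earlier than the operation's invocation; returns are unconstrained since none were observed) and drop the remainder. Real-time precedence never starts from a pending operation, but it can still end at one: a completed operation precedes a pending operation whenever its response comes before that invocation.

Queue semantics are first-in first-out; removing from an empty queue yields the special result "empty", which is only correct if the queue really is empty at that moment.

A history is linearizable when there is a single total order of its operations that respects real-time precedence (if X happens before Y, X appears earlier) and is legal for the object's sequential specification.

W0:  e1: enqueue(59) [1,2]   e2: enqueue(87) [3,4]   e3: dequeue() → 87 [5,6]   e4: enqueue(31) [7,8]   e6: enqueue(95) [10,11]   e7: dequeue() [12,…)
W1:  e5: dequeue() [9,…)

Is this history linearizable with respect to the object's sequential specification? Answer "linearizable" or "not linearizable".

not linearizable

cut after 5 events: linearizable; cut after 6 events (e3 responds, time 6): not linearizable
a single order respects real time; the 3 completed FIFO queue operations fail replay along it
take e1, e2, e3: step 3 already fails, because e3 dequeue() → 87 cannot occur there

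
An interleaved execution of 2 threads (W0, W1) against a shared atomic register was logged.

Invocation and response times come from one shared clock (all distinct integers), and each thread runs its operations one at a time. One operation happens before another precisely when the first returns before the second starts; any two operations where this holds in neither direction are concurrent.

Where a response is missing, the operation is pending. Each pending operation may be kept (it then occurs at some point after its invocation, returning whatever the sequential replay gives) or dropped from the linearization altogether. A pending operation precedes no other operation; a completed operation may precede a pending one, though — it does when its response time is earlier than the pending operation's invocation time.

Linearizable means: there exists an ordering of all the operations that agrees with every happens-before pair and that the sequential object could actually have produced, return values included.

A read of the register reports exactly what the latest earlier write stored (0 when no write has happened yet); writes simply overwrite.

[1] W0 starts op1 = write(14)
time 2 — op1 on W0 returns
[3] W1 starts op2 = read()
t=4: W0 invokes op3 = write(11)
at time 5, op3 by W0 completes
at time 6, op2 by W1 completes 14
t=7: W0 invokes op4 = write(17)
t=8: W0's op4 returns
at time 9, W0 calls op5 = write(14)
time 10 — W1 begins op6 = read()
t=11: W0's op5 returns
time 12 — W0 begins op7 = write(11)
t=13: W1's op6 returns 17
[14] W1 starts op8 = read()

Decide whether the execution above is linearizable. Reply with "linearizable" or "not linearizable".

linearizable

one valid linearization: op1, op2, op3, op4, op6, op5
1. op1 write(14), leaving value 14
2. op2 read() → 14, leaving value 14
3. op3 write(11), leaving value 11
4. op4 write(17), leaving value 17
5. op6 read() → 17, leaving value 17
6. op5 write(14), leaving value 14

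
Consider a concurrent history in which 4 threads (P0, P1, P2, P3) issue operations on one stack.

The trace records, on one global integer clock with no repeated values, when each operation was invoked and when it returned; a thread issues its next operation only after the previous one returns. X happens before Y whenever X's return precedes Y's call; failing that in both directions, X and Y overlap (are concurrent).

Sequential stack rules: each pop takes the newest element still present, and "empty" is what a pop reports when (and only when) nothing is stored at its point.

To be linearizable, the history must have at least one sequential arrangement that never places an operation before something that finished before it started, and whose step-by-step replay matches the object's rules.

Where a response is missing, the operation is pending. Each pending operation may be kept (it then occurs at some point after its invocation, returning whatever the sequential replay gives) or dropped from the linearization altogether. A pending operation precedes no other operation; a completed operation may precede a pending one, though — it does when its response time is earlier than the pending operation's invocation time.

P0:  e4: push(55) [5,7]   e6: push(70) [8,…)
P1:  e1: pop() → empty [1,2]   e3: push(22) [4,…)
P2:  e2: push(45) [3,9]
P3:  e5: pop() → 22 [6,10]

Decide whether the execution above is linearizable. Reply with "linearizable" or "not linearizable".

linearizable

witness order: e1, e2, e3, e5, e4
after step 1 (e1 pop() → empty): stack <>
after step 2 (e2 push(45)): stack <45>
after step 3 (e3 push(22) (pending, included)): stack <45,22>
after step 4 (e5 pop() → 22): stack <45>
after step 5 (e4 push(55)): stack <45,55>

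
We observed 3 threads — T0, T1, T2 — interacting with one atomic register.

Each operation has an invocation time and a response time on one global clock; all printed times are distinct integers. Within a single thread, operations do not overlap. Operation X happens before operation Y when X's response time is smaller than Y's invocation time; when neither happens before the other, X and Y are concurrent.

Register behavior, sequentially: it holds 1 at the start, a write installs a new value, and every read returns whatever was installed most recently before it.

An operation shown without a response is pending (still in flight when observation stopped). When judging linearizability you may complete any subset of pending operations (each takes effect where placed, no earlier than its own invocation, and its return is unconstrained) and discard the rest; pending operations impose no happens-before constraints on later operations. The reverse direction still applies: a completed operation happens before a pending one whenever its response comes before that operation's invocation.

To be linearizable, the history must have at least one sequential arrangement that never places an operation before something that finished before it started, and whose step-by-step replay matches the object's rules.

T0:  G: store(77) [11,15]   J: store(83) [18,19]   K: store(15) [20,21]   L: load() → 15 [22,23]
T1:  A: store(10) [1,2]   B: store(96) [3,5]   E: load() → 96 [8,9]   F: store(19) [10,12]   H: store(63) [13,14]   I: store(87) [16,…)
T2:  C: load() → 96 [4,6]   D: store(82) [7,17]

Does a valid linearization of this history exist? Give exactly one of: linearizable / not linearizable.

linearizable

a witness: A, B, C, E, D, F, G, H, I, J, K, L
1. A store(10), leaving value 10
2. B store(96), leaving value 96
3. C load() → 96, leaving value 96
4. E load() → 96, leaving value 96
5. D store(82), leaving value 82
6. F store(19), leaving value 19
7. G store(77), leaving value 77
8. H store(63), leaving value 63
9. I store(87) (pending, included), leaving value 87
10. J store(83), leaving value 83
11. K store(15), leaving value 15
12. L load() → 15, leaving value 15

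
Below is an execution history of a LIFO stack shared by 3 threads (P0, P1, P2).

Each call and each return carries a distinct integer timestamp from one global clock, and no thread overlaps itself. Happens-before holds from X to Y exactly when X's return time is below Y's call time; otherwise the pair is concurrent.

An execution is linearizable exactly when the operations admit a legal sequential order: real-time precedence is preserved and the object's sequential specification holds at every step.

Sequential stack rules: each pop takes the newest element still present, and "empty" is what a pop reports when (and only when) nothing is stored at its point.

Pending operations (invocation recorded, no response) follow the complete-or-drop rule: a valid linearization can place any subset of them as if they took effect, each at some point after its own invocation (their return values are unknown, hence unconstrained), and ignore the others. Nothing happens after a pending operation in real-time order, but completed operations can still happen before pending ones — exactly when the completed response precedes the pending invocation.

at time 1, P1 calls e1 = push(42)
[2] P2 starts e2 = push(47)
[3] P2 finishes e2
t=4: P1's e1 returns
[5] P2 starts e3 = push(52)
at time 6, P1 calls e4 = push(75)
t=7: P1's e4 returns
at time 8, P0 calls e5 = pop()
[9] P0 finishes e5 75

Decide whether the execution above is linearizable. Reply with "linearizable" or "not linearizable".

linearizable

a witness: e1, e2, e3, e4, e5
1. e1 push(42), leaving stack <42>
2. e2 push(47), leaving stack <42,47>
3. e3 push(52) (pending, included), leaving stack <42,47,52>
4. e4 push(75), leaving stack <42,47,52,75>
5. e5 pop() → 75, leaving stack <42,47,52>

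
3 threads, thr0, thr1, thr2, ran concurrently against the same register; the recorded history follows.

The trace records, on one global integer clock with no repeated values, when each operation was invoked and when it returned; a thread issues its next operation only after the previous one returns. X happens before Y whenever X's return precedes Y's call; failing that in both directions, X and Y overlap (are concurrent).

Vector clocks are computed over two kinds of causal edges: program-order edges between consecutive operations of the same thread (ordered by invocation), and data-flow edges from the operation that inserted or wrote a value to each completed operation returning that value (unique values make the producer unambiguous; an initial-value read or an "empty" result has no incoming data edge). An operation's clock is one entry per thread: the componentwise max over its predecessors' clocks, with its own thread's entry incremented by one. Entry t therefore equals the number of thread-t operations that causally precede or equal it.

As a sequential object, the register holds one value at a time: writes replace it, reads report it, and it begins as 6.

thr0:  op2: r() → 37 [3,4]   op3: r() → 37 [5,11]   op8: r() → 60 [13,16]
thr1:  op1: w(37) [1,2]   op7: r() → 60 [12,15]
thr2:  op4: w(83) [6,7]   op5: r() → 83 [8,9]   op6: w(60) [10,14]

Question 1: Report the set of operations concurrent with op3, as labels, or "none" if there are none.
op3 spans [5,11]; an op avoiding the whole window 5..11 is ordered, any other is concurrent
op1 [1,2]: before
op2 [3,4]: before
op4 [6,7]: concurrent
op5 [8,9]: concurrent
op6 [10,14]: concurrent
op7 [12,15]: after
op8 [13,16]: after

op4, op5, op6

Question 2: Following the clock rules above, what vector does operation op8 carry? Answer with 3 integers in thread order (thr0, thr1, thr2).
op4 (invocation 6): nothing precedes it; thr2's component alone gives (0, 0, 1)
op1 (invocation 1): nothing precedes it; thr1's component alone gives (0, 1, 0)
invoked at 8, op5 merges VC(op4)=(0, 0, 1) and bumps thr2's slot → (0, 0, 2)
invoked at 3, op2 merges VC(op1)=(0, 1, 0) and bumps thr0's slot → (1, 1, 0)
invoked at 10, op6 merges VC(op5)=(0, 0, 2) and bumps thr2's slot → (0, 0, 3)
invoked at 5, op3 merges VC(op1)=(0, 1, 0), VC(op2)=(1, 1, 0) and bumps thr0's slot → (2, 1, 0)
invoked at 12, op7 merges VC(op1)=(0, 1, 0), VC(op6)=(0, 0, 3) and bumps thr1's slot → (0, 2, 3)
invoked at 13, op8 merges VC(op3)=(2, 1, 0), VC(op6)=(0, 0, 3) and bumps thr0's slot → (3, 1, 3)
target: VC(op8) = (3, 1, 3)

(3, 1, 3)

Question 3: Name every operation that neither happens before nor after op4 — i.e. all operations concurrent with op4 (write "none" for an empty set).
overlap test against op4 [6,7]: concurrent iff the interval meets 6..7
op1 [1,2]: before
op2 [3,4]: before
op3 [5,11]: concurrent
op5 [8,9]: after
op6 [10,14]: after
op7 [12,15]: after
op8 [13,16]: after

op3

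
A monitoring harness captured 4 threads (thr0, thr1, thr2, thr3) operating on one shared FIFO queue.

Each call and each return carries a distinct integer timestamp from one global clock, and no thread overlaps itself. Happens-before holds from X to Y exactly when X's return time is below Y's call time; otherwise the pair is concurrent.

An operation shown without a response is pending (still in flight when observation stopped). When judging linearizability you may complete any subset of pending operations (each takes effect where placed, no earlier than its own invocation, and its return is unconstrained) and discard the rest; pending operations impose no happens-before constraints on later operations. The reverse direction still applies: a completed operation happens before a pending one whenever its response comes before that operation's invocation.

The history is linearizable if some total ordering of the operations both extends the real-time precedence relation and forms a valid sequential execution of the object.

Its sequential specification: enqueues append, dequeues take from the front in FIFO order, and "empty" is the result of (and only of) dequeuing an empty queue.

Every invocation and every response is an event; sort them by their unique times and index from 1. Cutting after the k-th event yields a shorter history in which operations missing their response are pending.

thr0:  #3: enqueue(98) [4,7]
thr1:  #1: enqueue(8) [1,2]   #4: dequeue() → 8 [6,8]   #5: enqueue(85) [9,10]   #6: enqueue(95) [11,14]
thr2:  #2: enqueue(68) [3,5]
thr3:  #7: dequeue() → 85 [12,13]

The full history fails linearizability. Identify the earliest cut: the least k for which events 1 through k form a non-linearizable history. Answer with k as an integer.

13

events 1..12 are linearizable; a witness order is #1, #2, #3, #4, #5:
step 1: #1 enqueue(8) — queue <8>
step 2: #2 enqueue(68) — queue <8,68>
step 3: #3 enqueue(98) — queue <8,68,98>
step 4: #4 dequeue() → 8 — queue <68,98>
step 5: #5 enqueue(85) — queue <68,98,85>
event 13 — #7's response, time 13 — after it, nothing linearizes
no escape via the 1 pending operation (#6): every completion choice fails
sample order #1, #2, #3, #4, #5, #7 (pending dropped) stalls at step 6 — #7 dequeue() → 85 has no legal effect
sample order #1, #2, #4, #3, #5, #7 (pending dropped) stalls at step 6 — #7 dequeue() → 85 has no legal effect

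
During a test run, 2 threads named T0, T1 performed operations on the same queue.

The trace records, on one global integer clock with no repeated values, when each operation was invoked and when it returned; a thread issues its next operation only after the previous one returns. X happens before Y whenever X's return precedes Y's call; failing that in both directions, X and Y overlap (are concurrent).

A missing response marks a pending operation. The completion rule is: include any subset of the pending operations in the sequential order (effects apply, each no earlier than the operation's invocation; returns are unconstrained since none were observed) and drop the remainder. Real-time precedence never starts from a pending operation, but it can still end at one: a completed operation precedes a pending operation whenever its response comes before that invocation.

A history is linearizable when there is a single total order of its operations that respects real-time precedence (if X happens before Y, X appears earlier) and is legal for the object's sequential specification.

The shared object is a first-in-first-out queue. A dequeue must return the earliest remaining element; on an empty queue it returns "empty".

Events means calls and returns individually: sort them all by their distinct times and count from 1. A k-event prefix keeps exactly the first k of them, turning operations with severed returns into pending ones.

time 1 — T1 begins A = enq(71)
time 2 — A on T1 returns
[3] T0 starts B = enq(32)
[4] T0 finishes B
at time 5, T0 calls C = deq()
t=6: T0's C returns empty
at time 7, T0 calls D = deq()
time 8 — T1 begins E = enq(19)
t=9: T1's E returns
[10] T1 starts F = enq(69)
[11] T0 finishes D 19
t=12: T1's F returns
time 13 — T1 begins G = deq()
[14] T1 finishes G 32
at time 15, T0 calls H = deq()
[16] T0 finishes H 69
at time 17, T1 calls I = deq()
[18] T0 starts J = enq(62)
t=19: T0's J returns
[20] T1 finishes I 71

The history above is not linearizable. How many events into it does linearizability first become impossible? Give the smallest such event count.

6

events 1..5 are still linearizable — one witness is A, B:
after step 1 (A enq(71)): queue <71>
after step 2 (B enq(32)): queue <71,32>
include event 6 — C responding at 6 — and every candidate order breaks
take A, B, C: step 3 already fails, because C deq() → empty cannot occur there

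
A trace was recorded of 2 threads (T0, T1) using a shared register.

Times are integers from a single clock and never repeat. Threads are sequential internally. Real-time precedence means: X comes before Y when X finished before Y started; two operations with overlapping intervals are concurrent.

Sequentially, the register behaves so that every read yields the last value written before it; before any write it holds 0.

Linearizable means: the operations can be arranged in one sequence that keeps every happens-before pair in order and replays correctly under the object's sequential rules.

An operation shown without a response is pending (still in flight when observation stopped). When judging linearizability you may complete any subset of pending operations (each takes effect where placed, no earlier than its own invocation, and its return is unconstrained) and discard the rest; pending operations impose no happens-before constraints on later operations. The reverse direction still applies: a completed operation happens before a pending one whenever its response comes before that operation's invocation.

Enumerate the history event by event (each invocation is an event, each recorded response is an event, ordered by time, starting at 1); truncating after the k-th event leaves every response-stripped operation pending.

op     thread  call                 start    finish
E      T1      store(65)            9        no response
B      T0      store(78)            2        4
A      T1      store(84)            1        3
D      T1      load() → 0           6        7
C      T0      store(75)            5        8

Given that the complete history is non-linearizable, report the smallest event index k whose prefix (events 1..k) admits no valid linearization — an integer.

one valid order for events 1..6 is A, B:
step 1: A store(84) — value 84
step 2: B store(78) — value 78
adding event 7 (D responds at 7) leaves no legal real-time order
completion choices over the 1 pending operation (C) were checked; none helps
one such order, A, B, D (pending dropped), breaks at step 3 where D load() → 0 is illegal
one such order, B, A, D (pending dropped), breaks at step 3 where D load() → 0 is illegal

7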